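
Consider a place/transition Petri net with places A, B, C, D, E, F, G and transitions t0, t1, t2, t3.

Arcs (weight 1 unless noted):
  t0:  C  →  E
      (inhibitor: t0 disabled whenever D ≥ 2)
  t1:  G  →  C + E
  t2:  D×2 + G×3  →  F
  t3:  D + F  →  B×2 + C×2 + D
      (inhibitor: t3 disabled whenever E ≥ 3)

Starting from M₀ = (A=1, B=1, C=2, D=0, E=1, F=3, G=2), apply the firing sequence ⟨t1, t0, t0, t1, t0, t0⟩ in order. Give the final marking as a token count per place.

(A=1, B=1, C=0, D=0, E=7, F=3, G=0)

step 1: fire t1:  (A=1, B=1, C=2, D=0, E=1, F=3, G=2) → (A=1, B=1, C=3, D=0, E=2, F=3, G=1)
step 2: fire t0:  (A=1, B=1, C=3, D=0, E=2, F=3, G=1) → (A=1, B=1, C=2, D=0, E=3, F=3, G=1)
step 3: fire t0:  (A=1, B=1, C=2, D=0, E=3, F=3, G=1) → (A=1, B=1, C=1, D=0, E=4, F=3, G=1)
step 4: fire t1:  (A=1, B=1, C=1, D=0, E=4, F=3, G=1) → (A=1, B=1, C=2, D=0, E=5, F=3, G=0)
step 5: fire t0:  (A=1, B=1, C=2, D=0, E=5, F=3, G=0) → (A=1, B=1, C=1, D=0, E=6, F=3, G=0)
step 6: fire t0:  (A=1, B=1, C=1, D=0, E=6, F=3, G=0) → (A=1, B=1, C=0, D=0, E=7, F=3, G=0)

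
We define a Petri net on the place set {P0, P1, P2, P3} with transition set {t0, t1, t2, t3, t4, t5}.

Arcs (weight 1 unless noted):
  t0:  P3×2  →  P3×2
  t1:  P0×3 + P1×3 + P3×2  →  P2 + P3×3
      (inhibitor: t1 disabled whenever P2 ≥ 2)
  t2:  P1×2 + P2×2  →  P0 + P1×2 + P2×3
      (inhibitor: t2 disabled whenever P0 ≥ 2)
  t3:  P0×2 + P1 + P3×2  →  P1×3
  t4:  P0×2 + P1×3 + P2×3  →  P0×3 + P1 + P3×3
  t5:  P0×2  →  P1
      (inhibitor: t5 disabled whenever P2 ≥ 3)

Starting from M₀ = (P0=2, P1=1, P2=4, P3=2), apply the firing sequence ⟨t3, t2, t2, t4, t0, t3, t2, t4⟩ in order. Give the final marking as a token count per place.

(P0=3, P1=1, P2=1, P3=4)

step 1: fire t3:  (P0=2, P1=1, P2=4, P3=2) → (P0=0, P1=3, P2=4, P3=0)
step 2: fire t2:  (P0=0, P1=3, P2=4, P3=0) → (P0=1, P1=3, P2=5, P3=0)
step 3: fire t2:  (P0=1, P1=3, P2=5, P3=0) → (P0=2, P1=3, P2=6, P3=0)
step 4: fire t4:  (P0=2, P1=3, P2=6, P3=0) → (P0=3, P1=1, P2=3, P3=3)
step 5: fire t0:  (P0=3, P1=1, P2=3, P3=3) → (P0=3, P1=1, P2=3, P3=3)
step 6: fire t3:  (P0=3, P1=1, P2=3, P3=3) → (P0=1, P1=3, P2=3, P3=1)
step 7: fire t2:  (P0=1, P1=3, P2=3, P3=1) → (P0=2, P1=3, P2=4, P3=1)
step 8: fire t4:  (P0=2, P1=3, P2=4, P3=1) → (P0=3, P1=1, P2=1, P3=4)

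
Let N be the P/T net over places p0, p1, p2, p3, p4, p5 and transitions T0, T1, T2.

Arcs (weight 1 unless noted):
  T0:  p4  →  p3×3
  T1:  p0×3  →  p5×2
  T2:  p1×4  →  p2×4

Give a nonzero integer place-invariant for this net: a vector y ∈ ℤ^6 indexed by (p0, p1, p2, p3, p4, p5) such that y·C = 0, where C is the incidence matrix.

Incidence matrix C (rows=places, cols=transitions):
       T0   T1   T2
   p0   0   -3    0
   p1   0    0   -4
   p2   0    0    4
   p3   3    0    0
   p4  -1    0    0
   p5   0    2    0

Candidate y = [0, 1, 1, 0, 0, 0]; check y·C column-wise:
  col T0: 1·0 + 1·0 + 0·3 + 0·-1 = 0
  col T1: 0·-3 + 1·0 + 1·0 + 0·2 = 0
  col T2: 1·-4 + 1·4 = 0

y = (p0:0, p1:1, p2:1, p3:0, p4:0, p5:0)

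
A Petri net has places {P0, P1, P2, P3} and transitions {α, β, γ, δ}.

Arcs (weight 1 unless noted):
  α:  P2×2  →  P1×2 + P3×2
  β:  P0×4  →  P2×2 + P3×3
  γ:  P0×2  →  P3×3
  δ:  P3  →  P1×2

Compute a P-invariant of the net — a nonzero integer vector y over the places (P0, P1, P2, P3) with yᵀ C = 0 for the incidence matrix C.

y = (P0:3, P1:1, P2:3, P3:2)

Incidence matrix C (rows=places, cols=transitions):
        α    β    γ    δ
   P0   0   -4   -2    0
   P1   2    0    0    2
   P2  -2    2    0    0
   P3   2    3    3   -1

Candidate y = [3, 1, 3, 2]; check y·C column-wise:
  col α: 3·0 + 1·2 + 3·-2 + 2·2 = 0
  col β: 3·-4 + 1·0 + 3·2 + 2·3 = 0
  col γ: 3·-2 + 1·0 + 3·0 + 2·3 = 0
  col δ: 3·0 + 1·2 + 3·0 + 2·-1 = 0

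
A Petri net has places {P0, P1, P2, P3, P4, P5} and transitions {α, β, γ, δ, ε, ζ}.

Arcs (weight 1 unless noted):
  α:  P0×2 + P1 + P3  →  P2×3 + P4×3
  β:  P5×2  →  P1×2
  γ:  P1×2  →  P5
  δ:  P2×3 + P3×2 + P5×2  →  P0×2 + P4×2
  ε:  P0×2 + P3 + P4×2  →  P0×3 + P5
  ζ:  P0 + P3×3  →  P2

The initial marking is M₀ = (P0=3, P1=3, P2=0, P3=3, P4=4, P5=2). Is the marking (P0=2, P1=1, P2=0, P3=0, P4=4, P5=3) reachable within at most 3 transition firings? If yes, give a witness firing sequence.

NO — not reachable within 3 firings

depth 0: 1 marking
depth 1: 6 markings reached so far
depth 2: 16 markings reached so far
depth 3: 27 markings reached so far
target is not among the 27 markings reachable within 3 steps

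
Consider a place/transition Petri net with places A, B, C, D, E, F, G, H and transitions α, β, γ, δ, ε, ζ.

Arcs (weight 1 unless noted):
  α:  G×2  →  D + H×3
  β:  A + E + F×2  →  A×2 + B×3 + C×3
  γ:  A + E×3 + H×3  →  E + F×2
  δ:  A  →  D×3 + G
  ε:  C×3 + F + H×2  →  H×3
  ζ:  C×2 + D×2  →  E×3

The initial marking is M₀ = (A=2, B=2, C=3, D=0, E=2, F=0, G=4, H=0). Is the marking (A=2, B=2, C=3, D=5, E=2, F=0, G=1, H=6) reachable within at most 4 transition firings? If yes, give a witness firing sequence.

NO — not reachable within 4 firings

depth 0: 1 marking
depth 1: 3 markings reached so far
depth 2: 7 markings reached so far
depth 3: 12 markings reached so far
depth 4: 17 markings reached so far
target is not among the 17 markings reachable within 4 steps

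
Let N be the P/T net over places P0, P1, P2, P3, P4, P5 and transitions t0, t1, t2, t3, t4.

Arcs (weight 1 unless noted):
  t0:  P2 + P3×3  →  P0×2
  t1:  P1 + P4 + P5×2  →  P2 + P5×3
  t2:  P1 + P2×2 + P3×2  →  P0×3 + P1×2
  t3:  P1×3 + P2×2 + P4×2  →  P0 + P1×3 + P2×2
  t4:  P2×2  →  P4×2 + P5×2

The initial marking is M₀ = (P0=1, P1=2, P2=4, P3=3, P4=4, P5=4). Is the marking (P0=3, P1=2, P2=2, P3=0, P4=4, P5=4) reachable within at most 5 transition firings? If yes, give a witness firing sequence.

NO — not reachable within 5 firings

depth 0: 1 marking
depth 1: 5 markings reached so far
depth 2: 13 markings reached so far
depth 3: 22 markings reached so far
depth 4: 30 markings reached so far
depth 5: 36 markings reached so far
target is not among the 36 markings reachable within 5 steps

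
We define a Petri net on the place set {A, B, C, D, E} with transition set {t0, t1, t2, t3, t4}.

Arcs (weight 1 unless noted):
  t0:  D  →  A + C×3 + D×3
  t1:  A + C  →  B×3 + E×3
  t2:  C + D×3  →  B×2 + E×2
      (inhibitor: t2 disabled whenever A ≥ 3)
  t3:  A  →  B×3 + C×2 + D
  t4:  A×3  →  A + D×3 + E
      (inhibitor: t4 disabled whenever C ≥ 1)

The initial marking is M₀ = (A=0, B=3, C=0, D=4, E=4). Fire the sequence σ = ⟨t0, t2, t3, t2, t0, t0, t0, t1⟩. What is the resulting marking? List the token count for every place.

step 1: fire t0:  (A=0, B=3, C=0, D=4, E=4) → (A=1, B=3, C=3, D=6, E=4)
step 2: fire t2:  (A=1, B=3, C=3, D=6, E=4) → (A=1, B=5, C=2, D=3, E=6)
step 3: fire t3:  (A=1, B=5, C=2, D=3, E=6) → (A=0, B=8, C=4, D=4, E=6)
step 4: fire t2:  (A=0, B=8, C=4, D=4, E=6) → (A=0, B=10, C=3, D=1, E=8)
step 5: fire t0:  (A=0, B=10, C=3, D=1, E=8) → (A=1, B=10, C=6, D=3, E=8)
step 6: fire t0:  (A=1, B=10, C=6, D=3, E=8) → (A=2, B=10, C=9, D=5, E=8)
step 7: fire t0:  (A=2, B=10, C=9, D=5, E=8) → (A=3, B=10, C=12, D=7, E=8)
step 8: fire t1:  (A=3, B=10, C=12, D=7, E=8) → (A=2, B=13, C=11, D=7, E=11)

(A=2, B=13, C=11, D=7, E=11)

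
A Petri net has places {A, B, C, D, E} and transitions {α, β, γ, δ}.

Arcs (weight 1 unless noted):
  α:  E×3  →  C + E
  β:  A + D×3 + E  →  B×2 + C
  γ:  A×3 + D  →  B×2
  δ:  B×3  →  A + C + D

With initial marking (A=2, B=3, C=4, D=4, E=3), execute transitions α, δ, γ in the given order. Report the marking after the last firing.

(A=0, B=2, C=6, D=4, E=1)

step 1: fire α:  (A=2, B=3, C=4, D=4, E=3) → (A=2, B=3, C=5, D=4, E=1)
step 2: fire δ:  (A=2, B=3, C=5, D=4, E=1) → (A=3, B=0, C=6, D=5, E=1)
step 3: fire γ:  (A=3, B=0, C=6, D=5, E=1) → (A=0, B=2, C=6, D=4, E=1)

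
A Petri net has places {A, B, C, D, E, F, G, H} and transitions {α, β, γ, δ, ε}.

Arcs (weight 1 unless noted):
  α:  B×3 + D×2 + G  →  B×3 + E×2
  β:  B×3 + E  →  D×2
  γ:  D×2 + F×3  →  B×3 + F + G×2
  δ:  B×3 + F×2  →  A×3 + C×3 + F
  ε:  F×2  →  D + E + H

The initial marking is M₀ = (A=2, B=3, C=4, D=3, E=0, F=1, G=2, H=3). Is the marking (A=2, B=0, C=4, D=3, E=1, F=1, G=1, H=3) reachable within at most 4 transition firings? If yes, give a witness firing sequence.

YES — reachable via ⟨α, β⟩ (2 firings)

step 1: fire α:  (A=2, B=3, C=4, D=3, E=0, F=1, G=2, H=3) → (A=2, B=3, C=4, D=1, E=2, F=1, G=1, H=3)
step 2: fire β:  (A=2, B=3, C=4, D=1, E=2, F=1, G=1, H=3) → (A=2, B=0, C=4, D=3, E=1, F=1, G=1, H=3)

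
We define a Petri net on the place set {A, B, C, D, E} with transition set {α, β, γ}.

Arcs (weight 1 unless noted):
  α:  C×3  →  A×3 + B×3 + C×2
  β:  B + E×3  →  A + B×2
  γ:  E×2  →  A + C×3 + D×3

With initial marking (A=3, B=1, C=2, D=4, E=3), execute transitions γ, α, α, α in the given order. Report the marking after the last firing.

step 1: fire γ:  (A=3, B=1, C=2, D=4, E=3) → (A=4, B=1, C=5, D=7, E=1)
step 2: fire α:  (A=4, B=1, C=5, D=7, E=1) → (A=7, B=4, C=4, D=7, E=1)
step 3: fire α:  (A=7, B=4, C=4, D=7, E=1) → (A=10, B=7, C=3, D=7, E=1)
step 4: fire α:  (A=10, B=7, C=3, D=7, E=1) → (A=13, B=10, C=2, D=7, E=1)

(A=13, B=10, C=2, D=7, E=1)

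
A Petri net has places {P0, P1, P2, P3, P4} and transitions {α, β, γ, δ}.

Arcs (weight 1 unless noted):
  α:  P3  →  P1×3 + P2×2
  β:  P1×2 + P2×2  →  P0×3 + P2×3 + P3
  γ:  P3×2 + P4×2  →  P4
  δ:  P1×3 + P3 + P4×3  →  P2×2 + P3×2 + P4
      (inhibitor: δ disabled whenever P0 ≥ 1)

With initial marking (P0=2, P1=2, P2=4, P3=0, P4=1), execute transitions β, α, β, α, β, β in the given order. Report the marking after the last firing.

(P0=14, P1=0, P2=12, P3=2, P4=1)

step 1: fire β:  (P0=2, P1=2, P2=4, P3=0, P4=1) → (P0=5, P1=0, P2=5, P3=1, P4=1)
step 2: fire α:  (P0=5, P1=0, P2=5, P3=1, P4=1) → (P0=5, P1=3, P2=7, P3=0, P4=1)
step 3: fire β:  (P0=5, P1=3, P2=7, P3=0, P4=1) → (P0=8, P1=1, P2=8, P3=1, P4=1)
step 4: fire α:  (P0=8, P1=1, P2=8, P3=1, P4=1) → (P0=8, P1=4, P2=10, P3=0, P4=1)
step 5: fire β:  (P0=8, P1=4, P2=10, P3=0, P4=1) → (P0=11, P1=2, P2=11, P3=1, P4=1)
step 6: fire β:  (P0=11, P1=2, P2=11, P3=1, P4=1) → (P0=14, P1=0, P2=12, P3=2, P4=1)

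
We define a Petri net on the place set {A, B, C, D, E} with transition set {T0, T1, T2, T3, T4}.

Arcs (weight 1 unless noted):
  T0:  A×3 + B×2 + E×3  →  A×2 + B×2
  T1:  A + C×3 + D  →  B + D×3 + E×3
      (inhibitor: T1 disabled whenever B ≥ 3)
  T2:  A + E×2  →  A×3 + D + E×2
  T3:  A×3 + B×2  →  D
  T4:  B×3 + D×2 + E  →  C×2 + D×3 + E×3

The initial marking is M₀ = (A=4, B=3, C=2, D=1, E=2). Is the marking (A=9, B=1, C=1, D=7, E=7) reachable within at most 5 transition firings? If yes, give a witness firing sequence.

YES — reachable via ⟨T2, T2, T2, T4, T1⟩ (5 firings)

step 1: fire T2:  (A=4, B=3, C=2, D=1, E=2) → (A=6, B=3, C=2, D=2, E=2)
step 2: fire T2:  (A=6, B=3, C=2, D=2, E=2) → (A=8, B=3, C=2, D=3, E=2)
step 3: fire T2:  (A=8, B=3, C=2, D=3, E=2) → (A=10, B=3, C=2, D=4, E=2)
step 4: fire T4:  (A=10, B=3, C=2, D=4, E=2) → (A=10, B=0, C=4, D=5, E=4)
step 5: fire T1:  (A=10, B=0, C=4, D=5, E=4) → (A=9, B=1, C=1, D=7, E=7)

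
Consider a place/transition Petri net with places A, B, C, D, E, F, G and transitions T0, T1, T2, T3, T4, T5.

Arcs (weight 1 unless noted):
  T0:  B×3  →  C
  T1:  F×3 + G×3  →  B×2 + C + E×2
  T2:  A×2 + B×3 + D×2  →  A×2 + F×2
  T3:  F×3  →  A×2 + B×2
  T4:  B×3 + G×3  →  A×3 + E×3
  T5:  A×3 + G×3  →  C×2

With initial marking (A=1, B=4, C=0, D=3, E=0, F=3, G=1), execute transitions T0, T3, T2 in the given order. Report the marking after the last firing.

step 1: fire T0:  (A=1, B=4, C=0, D=3, E=0, F=3, G=1) → (A=1, B=1, C=1, D=3, E=0, F=3, G=1)
step 2: fire T3:  (A=1, B=1, C=1, D=3, E=0, F=3, G=1) → (A=3, B=3, C=1, D=3, E=0, F=0, G=1)
step 3: fire T2:  (A=3, B=3, C=1, D=3, E=0, F=0, G=1) → (A=3, B=0, C=1, D=1, E=0, F=2, G=1)

(A=3, B=0, C=1, D=1, E=0, F=2, G=1)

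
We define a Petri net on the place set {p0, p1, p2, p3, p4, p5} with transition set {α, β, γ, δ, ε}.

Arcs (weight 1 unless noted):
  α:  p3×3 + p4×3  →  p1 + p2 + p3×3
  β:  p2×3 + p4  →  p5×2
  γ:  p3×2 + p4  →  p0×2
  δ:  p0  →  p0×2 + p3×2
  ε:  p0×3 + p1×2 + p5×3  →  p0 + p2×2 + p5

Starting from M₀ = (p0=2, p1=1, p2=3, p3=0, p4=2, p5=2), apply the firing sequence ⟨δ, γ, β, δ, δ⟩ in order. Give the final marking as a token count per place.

(p0=7, p1=1, p2=0, p3=4, p4=0, p5=4)

step 1: fire δ:  (p0=2, p1=1, p2=3, p3=0, p4=2, p5=2) → (p0=3, p1=1, p2=3, p3=2, p4=2, p5=2)
step 2: fire γ:  (p0=3, p1=1, p2=3, p3=2, p4=2, p5=2) → (p0=5, p1=1, p2=3, p3=0, p4=1, p5=2)
step 3: fire β:  (p0=5, p1=1, p2=3, p3=0, p4=1, p5=2) → (p0=5, p1=1, p2=0, p3=0, p4=0, p5=4)
step 4: fire δ:  (p0=5, p1=1, p2=0, p3=0, p4=0, p5=4) → (p0=6, p1=1, p2=0, p3=2, p4=0, p5=4)
step 5: fire δ:  (p0=6, p1=1, p2=0, p3=2, p4=0, p5=4) → (p0=7, p1=1, p2=0, p3=4, p4=0, p5=4)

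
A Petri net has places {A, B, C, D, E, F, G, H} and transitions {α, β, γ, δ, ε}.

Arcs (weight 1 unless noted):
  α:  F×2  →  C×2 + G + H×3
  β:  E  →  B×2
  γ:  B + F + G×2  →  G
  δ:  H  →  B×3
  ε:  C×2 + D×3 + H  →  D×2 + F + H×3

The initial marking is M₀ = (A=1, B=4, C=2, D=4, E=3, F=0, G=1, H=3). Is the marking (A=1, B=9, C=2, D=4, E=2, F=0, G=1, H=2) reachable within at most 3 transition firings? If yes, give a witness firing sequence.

YES — reachable via ⟨β, δ⟩ (2 firings)

step 1: fire β:  (A=1, B=4, C=2, D=4, E=3, F=0, G=1, H=3) → (A=1, B=6, C=2, D=4, E=2, F=0, G=1, H=3)
step 2: fire δ:  (A=1, B=6, C=2, D=4, E=2, F=0, G=1, H=3) → (A=1, B=9, C=2, D=4, E=2, F=0, G=1, H=2)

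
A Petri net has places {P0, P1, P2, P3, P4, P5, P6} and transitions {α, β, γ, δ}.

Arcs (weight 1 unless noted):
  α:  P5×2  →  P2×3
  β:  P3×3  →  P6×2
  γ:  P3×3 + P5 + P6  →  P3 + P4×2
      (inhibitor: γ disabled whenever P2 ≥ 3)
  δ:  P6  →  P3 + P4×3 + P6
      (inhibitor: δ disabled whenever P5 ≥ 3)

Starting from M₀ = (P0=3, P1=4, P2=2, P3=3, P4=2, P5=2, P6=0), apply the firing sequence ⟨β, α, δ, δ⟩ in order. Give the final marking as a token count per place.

(P0=3, P1=4, P2=5, P3=2, P4=8, P5=0, P6=2)

step 1: fire β:  (P0=3, P1=4, P2=2, P3=3, P4=2, P5=2, P6=0) → (P0=3, P1=4, P2=2, P3=0, P4=2, P5=2, P6=2)
step 2: fire α:  (P0=3, P1=4, P2=2, P3=0, P4=2, P5=2, P6=2) → (P0=3, P1=4, P2=5, P3=0, P4=2, P5=0, P6=2)
step 3: fire δ:  (P0=3, P1=4, P2=5, P3=0, P4=2, P5=0, P6=2) → (P0=3, P1=4, P2=5, P3=1, P4=5, P5=0, P6=2)
step 4: fire δ:  (P0=3, P1=4, P2=5, P3=1, P4=5, P5=0, P6=2) → (P0=3, P1=4, P2=5, P3=2, P4=8, P5=0, P6=2)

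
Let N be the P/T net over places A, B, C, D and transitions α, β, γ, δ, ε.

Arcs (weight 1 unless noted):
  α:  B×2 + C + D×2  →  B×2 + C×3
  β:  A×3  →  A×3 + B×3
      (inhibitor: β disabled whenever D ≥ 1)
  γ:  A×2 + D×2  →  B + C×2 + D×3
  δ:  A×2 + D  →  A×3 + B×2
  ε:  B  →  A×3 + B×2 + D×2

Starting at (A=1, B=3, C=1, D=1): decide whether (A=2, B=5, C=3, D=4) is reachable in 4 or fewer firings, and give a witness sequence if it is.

step 1: fire ε:  (A=1, B=3, C=1, D=1) → (A=4, B=4, C=1, D=3)
step 2: fire γ:  (A=4, B=4, C=1, D=3) → (A=2, B=5, C=3, D=4)

YES — reachable via ⟨ε, γ⟩ (2 firings)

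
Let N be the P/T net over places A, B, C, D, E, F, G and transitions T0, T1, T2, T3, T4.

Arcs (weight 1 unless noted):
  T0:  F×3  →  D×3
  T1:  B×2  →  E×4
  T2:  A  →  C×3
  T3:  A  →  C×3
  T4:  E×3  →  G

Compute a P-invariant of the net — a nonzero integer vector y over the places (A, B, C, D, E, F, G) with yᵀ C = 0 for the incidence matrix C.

y = (A:3, B:0, C:1, D:0, E:0, F:0, G:0)

Incidence matrix C (rows=places, cols=transitions):
       T0   T1   T2   T3   T4
    A   0    0   -1   -1    0
    B   0   -2    0    0    0
    C   0    0    3    3    0
    D   3    0    0    0    0
    E   0    4    0    0   -3
    F  -3    0    0    0    0
    G   0    0    0    0    1

Candidate y = [3, 0, 1, 0, 0, 0, 0]; check y·C column-wise:
  col T0: 3·0 + 1·0 + 0·3 + 0·-3 = 0
  col T1: 3·0 + 0·-2 + 1·0 + 0·4 = 0
  col T2: 3·-1 + 1·3 = 0
  col T3: 3·-1 + 1·3 = 0
  col T4: 3·0 + 1·0 + 0·-3 + 0·1 = 0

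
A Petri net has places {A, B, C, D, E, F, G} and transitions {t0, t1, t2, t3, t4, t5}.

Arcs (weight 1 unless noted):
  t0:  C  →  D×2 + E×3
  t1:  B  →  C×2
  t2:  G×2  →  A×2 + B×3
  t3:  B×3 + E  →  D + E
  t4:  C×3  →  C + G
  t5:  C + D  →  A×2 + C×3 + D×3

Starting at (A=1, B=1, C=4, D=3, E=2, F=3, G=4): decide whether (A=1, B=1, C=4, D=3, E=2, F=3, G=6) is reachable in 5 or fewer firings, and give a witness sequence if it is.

NO — not reachable within 5 firings

depth 0: 1 marking
depth 1: 6 markings reached so far
depth 2: 20 markings reached so far
depth 3: 52 markings reached so far
depth 4: 111 markings reached so far
depth 5: 211 markings reached so far
target is not among the 211 markings reachable within 5 steps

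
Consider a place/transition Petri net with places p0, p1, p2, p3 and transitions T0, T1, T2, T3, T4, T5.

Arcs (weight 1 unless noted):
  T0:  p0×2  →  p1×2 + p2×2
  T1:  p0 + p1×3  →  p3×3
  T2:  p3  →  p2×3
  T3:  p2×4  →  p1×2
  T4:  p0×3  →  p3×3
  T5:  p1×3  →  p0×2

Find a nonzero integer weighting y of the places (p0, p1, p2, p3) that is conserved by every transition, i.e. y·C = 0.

y = (p0:3, p1:2, p2:1, p3:3)

Incidence matrix C (rows=places, cols=transitions):
       T0   T1   T2   T3   T4   T5
   p0  -2   -1    0    0   -3    2
   p1   2   -3    0    2    0   -3
   p2   2    0    3   -4    0    0
   p3   0    3   -1    0    3    0

Candidate y = [3, 2, 1, 3]; check y·C column-wise:
  col T0: 3·-2 + 2·2 + 1·2 + 3·0 = 0
  col T1: 3·-1 + 2·-3 + 1·0 + 3·3 = 0
  col T2: 3·0 + 2·0 + 1·3 + 3·-1 = 0
  col T3: 3·0 + 2·2 + 1·-4 + 3·0 = 0
  col T4: 3·-3 + 2·0 + 1·0 + 3·3 = 0
  col T5: 3·2 + 2·-3 + 1·0 + 3·0 = 0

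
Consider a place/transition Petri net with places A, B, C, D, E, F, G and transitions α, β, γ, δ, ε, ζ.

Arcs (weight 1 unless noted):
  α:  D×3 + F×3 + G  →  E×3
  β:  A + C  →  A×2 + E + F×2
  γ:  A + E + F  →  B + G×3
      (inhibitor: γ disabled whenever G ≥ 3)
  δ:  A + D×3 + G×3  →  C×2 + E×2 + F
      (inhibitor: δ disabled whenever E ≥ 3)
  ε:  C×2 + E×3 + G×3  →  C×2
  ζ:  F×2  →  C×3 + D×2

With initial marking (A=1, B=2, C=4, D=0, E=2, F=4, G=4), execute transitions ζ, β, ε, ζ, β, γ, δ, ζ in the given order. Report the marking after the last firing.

step 1: fire ζ:  (A=1, B=2, C=4, D=0, E=2, F=4, G=4) → (A=1, B=2, C=7, D=2, E=2, F=2, G=4)
step 2: fire β:  (A=1, B=2, C=7, D=2, E=2, F=2, G=4) → (A=2, B=2, C=6, D=2, E=3, F=4, G=4)
step 3: fire ε:  (A=2, B=2, C=6, D=2, E=3, F=4, G=4) → (A=2, B=2, C=6, D=2, E=0, F=4, G=1)
step 4: fire ζ:  (A=2, B=2, C=6, D=2, E=0, F=4, G=1) → (A=2, B=2, C=9, D=4, E=0, F=2, G=1)
step 5: fire β:  (A=2, B=2, C=9, D=4, E=0, F=2, G=1) → (A=3, B=2, C=8, D=4, E=1, F=4, G=1)
step 6: fire γ:  (A=3, B=2, C=8, D=4, E=1, F=4, G=1) → (A=2, B=3, C=8, D=4, E=0, F=3, G=4)
step 7: fire δ:  (A=2, B=3, C=8, D=4, E=0, F=3, G=4) → (A=1, B=3, C=10, D=1, E=2, F=4, G=1)
step 8: fire ζ:  (A=1, B=3, C=10, D=1, E=2, F=4, G=1) → (A=1, B=3, C=13, D=3, E=2, F=2, G=1)

(A=1, B=3, C=13, D=3, E=2, F=2, G=1)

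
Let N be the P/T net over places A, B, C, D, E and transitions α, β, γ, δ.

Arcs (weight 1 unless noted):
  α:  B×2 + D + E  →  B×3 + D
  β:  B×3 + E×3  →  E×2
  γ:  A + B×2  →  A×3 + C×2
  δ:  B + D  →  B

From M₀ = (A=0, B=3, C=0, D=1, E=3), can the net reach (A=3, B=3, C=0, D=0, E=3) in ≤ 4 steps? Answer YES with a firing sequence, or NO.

NO — not reachable within 4 firings

depth 0: 1 marking
depth 1: 4 markings reached so far
depth 2: 7 markings reached so far
depth 3: 9 markings reached so far
depth 4: 10 markings reached so far
target is not among the 10 markings reachable within 4 steps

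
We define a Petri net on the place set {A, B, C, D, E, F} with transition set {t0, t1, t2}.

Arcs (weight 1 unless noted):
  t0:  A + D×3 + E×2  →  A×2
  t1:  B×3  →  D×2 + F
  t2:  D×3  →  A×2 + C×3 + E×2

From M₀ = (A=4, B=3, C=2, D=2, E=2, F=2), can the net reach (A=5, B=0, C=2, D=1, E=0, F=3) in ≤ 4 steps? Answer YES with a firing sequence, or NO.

YES — reachable via ⟨t1, t0⟩ (2 firings)

step 1: fire t1:  (A=4, B=3, C=2, D=2, E=2, F=2) → (A=4, B=0, C=2, D=4, E=2, F=3)
step 2: fire t0:  (A=4, B=0, C=2, D=4, E=2, F=3) → (A=5, B=0, C=2, D=1, E=0, F=3)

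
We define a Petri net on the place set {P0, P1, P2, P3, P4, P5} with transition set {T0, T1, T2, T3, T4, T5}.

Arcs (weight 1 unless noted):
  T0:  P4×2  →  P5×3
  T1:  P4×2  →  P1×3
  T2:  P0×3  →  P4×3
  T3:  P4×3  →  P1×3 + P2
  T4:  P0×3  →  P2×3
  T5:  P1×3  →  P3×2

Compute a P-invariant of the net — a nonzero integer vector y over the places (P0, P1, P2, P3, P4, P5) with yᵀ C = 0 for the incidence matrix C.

y = (P0:3, P1:2, P2:3, P3:3, P4:3, P5:2)

Incidence matrix C (rows=places, cols=transitions):
       T0   T1   T2   T3   T4   T5
   P0   0    0   -3    0   -3    0
   P1   0    3    0    3    0   -3
   P2   0    0    0    1    3    0
   P3   0    0    0    0    0    2
   P4  -2   -2    3   -3    0    0
   P5   3    0    0    0    0    0

Candidate y = [3, 2, 3, 3, 3, 2]; check y·C column-wise:
  col T0: 3·0 + 2·0 + 3·0 + 3·0 + 3·-2 + 2·3 = 0
  col T1: 3·0 + 2·3 + 3·0 + 3·0 + 3·-2 + 2·0 = 0
  col T2: 3·-3 + 2·0 + 3·0 + 3·0 + 3·3 + 2·0 = 0
  col T3: 3·0 + 2·3 + 3·1 + 3·0 + 3·-3 + 2·0 = 0
  col T4: 3·-3 + 2·0 + 3·3 + 3·0 + 3·0 + 2·0 = 0
  col T5: 3·0 + 2·-3 + 3·0 + 3·2 + 3·0 + 2·0 = 0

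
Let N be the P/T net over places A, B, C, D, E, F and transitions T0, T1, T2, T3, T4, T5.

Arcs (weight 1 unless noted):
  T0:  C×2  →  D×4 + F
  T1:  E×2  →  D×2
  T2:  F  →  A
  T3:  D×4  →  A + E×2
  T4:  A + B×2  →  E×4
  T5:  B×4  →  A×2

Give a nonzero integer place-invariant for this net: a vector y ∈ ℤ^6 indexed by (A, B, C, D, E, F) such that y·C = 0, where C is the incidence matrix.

y = (A:2, B:1, C:3, D:1, E:1, F:2)

Incidence matrix C (rows=places, cols=transitions):
       T0   T1   T2   T3   T4   T5
    A   0    0    1    1   -1    2
    B   0    0    0    0   -2   -4
    C  -2    0    0    0    0    0
    D   4    2    0   -4    0    0
    E   0   -2    0    2    4    0
    F   1    0   -1    0    0    0

Candidate y = [2, 1, 3, 1, 1, 2]; check y·C column-wise:
  col T0: 2·0 + 1·0 + 3·-2 + 1·4 + 1·0 + 2·1 = 0
  col T1: 2·0 + 1·0 + 3·0 + 1·2 + 1·-2 + 2·0 = 0
  col T2: 2·1 + 1·0 + 3·0 + 1·0 + 1·0 + 2·-1 = 0
  col T3: 2·1 + 1·0 + 3·0 + 1·-4 + 1·2 + 2·0 = 0
  col T4: 2·-1 + 1·-2 + 3·0 + 1·0 + 1·4 + 2·0 = 0
  col T5: 2·2 + 1·-4 + 3·0 + 1·0 + 1·0 + 2·0 = 0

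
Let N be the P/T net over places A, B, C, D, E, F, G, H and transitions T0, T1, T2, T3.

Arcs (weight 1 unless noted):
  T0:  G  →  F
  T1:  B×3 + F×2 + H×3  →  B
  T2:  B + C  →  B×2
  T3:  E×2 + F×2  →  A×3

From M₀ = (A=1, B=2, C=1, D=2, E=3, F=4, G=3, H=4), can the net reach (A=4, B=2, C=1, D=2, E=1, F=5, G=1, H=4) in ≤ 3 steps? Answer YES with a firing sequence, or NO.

NO — not reachable within 3 firings

depth 0: 1 marking
depth 1: 4 markings reached so far
depth 2: 9 markings reached so far
depth 3: 15 markings reached so far
target is not among the 15 markings reachable within 3 steps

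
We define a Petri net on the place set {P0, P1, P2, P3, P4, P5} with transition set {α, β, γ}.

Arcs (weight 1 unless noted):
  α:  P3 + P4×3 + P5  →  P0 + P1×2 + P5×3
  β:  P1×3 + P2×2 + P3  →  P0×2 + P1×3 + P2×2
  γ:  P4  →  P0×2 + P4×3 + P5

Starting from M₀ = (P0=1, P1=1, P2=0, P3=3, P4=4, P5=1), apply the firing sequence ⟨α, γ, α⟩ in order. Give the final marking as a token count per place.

step 1: fire α:  (P0=1, P1=1, P2=0, P3=3, P4=4, P5=1) → (P0=2, P1=3, P2=0, P3=2, P4=1, P5=3)
step 2: fire γ:  (P0=2, P1=3, P2=0, P3=2, P4=1, P5=3) → (P0=4, P1=3, P2=0, P3=2, P4=3, P5=4)
step 3: fire α:  (P0=4, P1=3, P2=0, P3=2, P4=3, P5=4) → (P0=5, P1=5, P2=0, P3=1, P4=0, P5=6)

(P0=5, P1=5, P2=0, P3=1, P4=0, P5=6)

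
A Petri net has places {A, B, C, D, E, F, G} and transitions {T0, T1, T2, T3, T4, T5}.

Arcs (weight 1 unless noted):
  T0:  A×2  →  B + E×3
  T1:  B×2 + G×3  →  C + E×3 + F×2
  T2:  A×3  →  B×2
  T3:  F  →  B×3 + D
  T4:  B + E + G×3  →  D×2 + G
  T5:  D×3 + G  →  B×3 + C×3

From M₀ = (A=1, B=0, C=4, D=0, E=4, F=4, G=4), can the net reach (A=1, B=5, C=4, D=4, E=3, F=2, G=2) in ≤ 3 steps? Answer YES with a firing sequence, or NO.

step 1: fire T3:  (A=1, B=0, C=4, D=0, E=4, F=4, G=4) → (A=1, B=3, C=4, D=1, E=4, F=3, G=4)
step 2: fire T3:  (A=1, B=3, C=4, D=1, E=4, F=3, G=4) → (A=1, B=6, C=4, D=2, E=4, F=2, G=4)
step 3: fire T4:  (A=1, B=6, C=4, D=2, E=4, F=2, G=4) → (A=1, B=5, C=4, D=4, E=3, F=2, G=2)

YES — reachable via ⟨T3, T3, T4⟩ (3 firings)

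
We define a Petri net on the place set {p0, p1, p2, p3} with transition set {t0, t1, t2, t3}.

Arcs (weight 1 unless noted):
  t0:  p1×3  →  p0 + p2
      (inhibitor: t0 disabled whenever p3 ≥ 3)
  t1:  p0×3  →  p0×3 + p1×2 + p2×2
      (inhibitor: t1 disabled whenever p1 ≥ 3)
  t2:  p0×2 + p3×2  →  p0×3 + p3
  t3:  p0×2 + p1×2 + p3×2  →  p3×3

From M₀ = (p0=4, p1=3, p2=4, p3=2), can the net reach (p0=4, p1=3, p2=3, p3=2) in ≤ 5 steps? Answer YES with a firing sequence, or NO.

depth 0: 1 marking
depth 1: 4 markings reached so far
depth 2: 7 markings reached so far
depth 3: 12 markings reached so far
depth 4: 18 markings reached so far
depth 5: 24 markings reached so far
target is not among the 24 markings reachable within 5 steps

NO — not reachable within 5 firings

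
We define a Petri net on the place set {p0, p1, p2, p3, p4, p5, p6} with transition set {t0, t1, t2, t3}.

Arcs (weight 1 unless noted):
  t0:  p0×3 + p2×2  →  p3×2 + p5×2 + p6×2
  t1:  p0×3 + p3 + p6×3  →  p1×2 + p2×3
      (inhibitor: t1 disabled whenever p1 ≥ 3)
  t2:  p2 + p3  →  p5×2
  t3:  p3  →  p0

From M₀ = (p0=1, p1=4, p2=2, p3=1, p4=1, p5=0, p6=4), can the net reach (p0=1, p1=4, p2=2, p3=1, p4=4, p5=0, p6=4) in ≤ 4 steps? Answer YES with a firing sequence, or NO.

NO — not reachable within 4 firings

depth 0: 1 marking
depth 1: 3 markings reached so far
depth 2: 3 markings reached so far
(frontier empty at depth 2; search complete)
target is not among the 3 markings reachable within 4 steps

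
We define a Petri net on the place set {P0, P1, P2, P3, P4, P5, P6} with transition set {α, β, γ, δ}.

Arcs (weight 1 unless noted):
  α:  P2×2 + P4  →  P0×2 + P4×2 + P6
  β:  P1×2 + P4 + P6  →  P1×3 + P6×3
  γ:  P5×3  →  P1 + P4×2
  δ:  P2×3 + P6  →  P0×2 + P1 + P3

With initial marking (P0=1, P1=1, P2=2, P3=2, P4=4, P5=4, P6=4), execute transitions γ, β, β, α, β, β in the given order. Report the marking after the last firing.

(P0=3, P1=6, P2=0, P3=2, P4=3, P5=1, P6=13)

step 1: fire γ:  (P0=1, P1=1, P2=2, P3=2, P4=4, P5=4, P6=4) → (P0=1, P1=2, P2=2, P3=2, P4=6, P5=1, P6=4)
step 2: fire β:  (P0=1, P1=2, P2=2, P3=2, P4=6, P5=1, P6=4) → (P0=1, P1=3, P2=2, P3=2, P4=5, P5=1, P6=6)
step 3: fire β:  (P0=1, P1=3, P2=2, P3=2, P4=5, P5=1, P6=6) → (P0=1, P1=4, P2=2, P3=2, P4=4, P5=1, P6=8)
step 4: fire α:  (P0=1, P1=4, P2=2, P3=2, P4=4, P5=1, P6=8) → (P0=3, P1=4, P2=0, P3=2, P4=5, P5=1, P6=9)
step 5: fire β:  (P0=3, P1=4, P2=0, P3=2, P4=5, P5=1, P6=9) → (P0=3, P1=5, P2=0, P3=2, P4=4, P5=1, P6=11)
step 6: fire β:  (P0=3, P1=5, P2=0, P3=2, P4=4, P5=1, P6=11) → (P0=3, P1=6, P2=0, P3=2, P4=3, P5=1, P6=13)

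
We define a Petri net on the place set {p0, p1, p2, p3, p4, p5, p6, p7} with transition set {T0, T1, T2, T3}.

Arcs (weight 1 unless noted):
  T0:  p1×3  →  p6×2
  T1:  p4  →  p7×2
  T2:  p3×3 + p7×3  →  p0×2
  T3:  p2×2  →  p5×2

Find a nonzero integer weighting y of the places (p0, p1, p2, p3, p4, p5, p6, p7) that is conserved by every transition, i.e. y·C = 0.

y = (p0:3, p1:0, p2:0, p3:2, p4:0, p5:0, p6:0, p7:0)

Incidence matrix C (rows=places, cols=transitions):
       T0   T1   T2   T3
   p0   0    0    2    0
   p1  -3    0    0    0
   p2   0    0    0   -2
   p3   0    0   -3    0
   p4   0   -1    0    0
   p5   0    0    0    2
   p6   2    0    0    0
   p7   0    2   -3    0

Candidate y = [3, 0, 0, 2, 0, 0, 0, 0]; check y·C column-wise:
  col T0: 3·0 + 0·-3 + 2·0 + 0·2 = 0
  col T1: 3·0 + 2·0 + 0·-1 + 0·2 = 0
  col T2: 3·2 + 2·-3 + 0·-3 = 0
  col T3: 3·0 + 0·-2 + 2·0 + 0·2 = 0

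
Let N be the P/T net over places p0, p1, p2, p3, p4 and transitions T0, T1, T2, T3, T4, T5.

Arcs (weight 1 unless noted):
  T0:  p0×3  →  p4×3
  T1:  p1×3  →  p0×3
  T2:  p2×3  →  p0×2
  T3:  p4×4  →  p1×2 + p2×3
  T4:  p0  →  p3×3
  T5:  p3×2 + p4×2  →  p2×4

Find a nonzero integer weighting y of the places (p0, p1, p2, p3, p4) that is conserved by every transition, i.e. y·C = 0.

Incidence matrix C (rows=places, cols=transitions):
       T0   T1   T2   T3   T4   T5
   p0  -3    3    2    0   -1    0
   p1   0   -3    0    2    0    0
   p2   0    0   -3    3    0    4
   p3   0    0    0    0    3   -2
   p4   3    0    0   -4    0   -2

Candidate y = [3, 3, 2, 1, 3]; check y·C column-wise:
  col T0: 3·-3 + 3·0 + 2·0 + 1·0 + 3·3 = 0
  col T1: 3·3 + 3·-3 + 2·0 + 1·0 + 3·0 = 0
  col T2: 3·2 + 3·0 + 2·-3 + 1·0 + 3·0 = 0
  col T3: 3·0 + 3·2 + 2·3 + 1·0 + 3·-4 = 0
  col T4: 3·-1 + 3·0 + 2·0 + 1·3 + 3·0 = 0
  col T5: 3·0 + 3·0 + 2·4 + 1·-2 + 3·-2 = 0

y = (p0:3, p1:3, p2:2, p3:1, p4:3)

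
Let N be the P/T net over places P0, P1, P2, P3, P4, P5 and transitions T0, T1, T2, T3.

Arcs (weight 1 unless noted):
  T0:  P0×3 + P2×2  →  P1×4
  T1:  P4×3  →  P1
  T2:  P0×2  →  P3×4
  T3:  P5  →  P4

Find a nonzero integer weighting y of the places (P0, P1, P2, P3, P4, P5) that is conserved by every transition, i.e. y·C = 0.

Incidence matrix C (rows=places, cols=transitions):
       T0   T1   T2   T3
   P0  -3    0   -2    0
   P1   4    1    0    0
   P2  -2    0    0    0
   P3   0    0    4    0
   P4   0   -3    0    1
   P5   0    0    0   -1

Candidate y = [2, 0, -3, 1, 0, 0]; check y·C column-wise:
  col T0: 2·-3 + 0·4 + -3·-2 + 1·0 = 0
  col T1: 2·0 + 0·1 + -3·0 + 1·0 + 0·-3 = 0
  col T2: 2·-2 + -3·0 + 1·4 = 0
  col T3: 2·0 + -3·0 + 1·0 + 0·1 + 0·-1 = 0

y = (P0:2, P1:0, P2:-3, P3:1, P4:0, P5:0)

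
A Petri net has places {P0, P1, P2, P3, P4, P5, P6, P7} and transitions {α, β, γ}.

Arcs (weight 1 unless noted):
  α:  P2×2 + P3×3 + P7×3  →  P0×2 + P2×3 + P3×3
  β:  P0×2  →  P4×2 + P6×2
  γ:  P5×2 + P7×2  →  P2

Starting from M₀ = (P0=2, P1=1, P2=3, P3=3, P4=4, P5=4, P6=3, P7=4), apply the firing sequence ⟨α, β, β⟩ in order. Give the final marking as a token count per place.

(P0=0, P1=1, P2=4, P3=3, P4=8, P5=4, P6=7, P7=1)

step 1: fire α:  (P0=2, P1=1, P2=3, P3=3, P4=4, P5=4, P6=3, P7=4) → (P0=4, P1=1, P2=4, P3=3, P4=4, P5=4, P6=3, P7=1)
step 2: fire β:  (P0=4, P1=1, P2=4, P3=3, P4=4, P5=4, P6=3, P7=1) → (P0=2, P1=1, P2=4, P3=3, P4=6, P5=4, P6=5, P7=1)
step 3: fire β:  (P0=2, P1=1, P2=4, P3=3, P4=6, P5=4, P6=5, P7=1) → (P0=0, P1=1, P2=4, P3=3, P4=8, P5=4, P6=7, P7=1)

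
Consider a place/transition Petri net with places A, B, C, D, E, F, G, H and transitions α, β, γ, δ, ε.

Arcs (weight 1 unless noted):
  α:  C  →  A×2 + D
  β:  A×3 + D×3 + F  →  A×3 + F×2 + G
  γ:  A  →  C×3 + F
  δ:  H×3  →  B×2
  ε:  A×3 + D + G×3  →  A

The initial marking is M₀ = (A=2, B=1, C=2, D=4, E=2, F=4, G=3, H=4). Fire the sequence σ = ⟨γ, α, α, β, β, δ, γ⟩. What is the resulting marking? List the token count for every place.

step 1: fire γ:  (A=2, B=1, C=2, D=4, E=2, F=4, G=3, H=4) → (A=1, B=1, C=5, D=4, E=2, F=5, G=3, H=4)
step 2: fire α:  (A=1, B=1, C=5, D=4, E=2, F=5, G=3, H=4) → (A=3, B=1, C=4, D=5, E=2, F=5, G=3, H=4)
step 3: fire α:  (A=3, B=1, C=4, D=5, E=2, F=5, G=3, H=4) → (A=5, B=1, C=3, D=6, E=2, F=5, G=3, H=4)
step 4: fire β:  (A=5, B=1, C=3, D=6, E=2, F=5, G=3, H=4) → (A=5, B=1, C=3, D=3, E=2, F=6, G=4, H=4)
step 5: fire β:  (A=5, B=1, C=3, D=3, E=2, F=6, G=4, H=4) → (A=5, B=1, C=3, D=0, E=2, F=7, G=5, H=4)
step 6: fire δ:  (A=5, B=1, C=3, D=0, E=2, F=7, G=5, H=4) → (A=5, B=3, C=3, D=0, E=2, F=7, G=5, H=1)
step 7: fire γ:  (A=5, B=3, C=3, D=0, E=2, F=7, G=5, H=1) → (A=4, B=3, C=6, D=0, E=2, F=8, G=5, H=1)

(A=4, B=3, C=6, D=0, E=2, F=8, G=5, H=1)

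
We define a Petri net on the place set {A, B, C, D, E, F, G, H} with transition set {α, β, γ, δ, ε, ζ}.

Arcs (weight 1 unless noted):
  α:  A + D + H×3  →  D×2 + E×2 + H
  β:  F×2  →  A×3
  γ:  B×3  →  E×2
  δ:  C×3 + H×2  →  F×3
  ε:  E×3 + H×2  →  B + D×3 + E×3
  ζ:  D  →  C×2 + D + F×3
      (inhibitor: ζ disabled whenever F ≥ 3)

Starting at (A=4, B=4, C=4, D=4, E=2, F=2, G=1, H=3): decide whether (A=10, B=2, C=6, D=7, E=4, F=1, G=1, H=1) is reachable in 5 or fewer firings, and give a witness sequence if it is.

YES — reachable via ⟨β, γ, ε, ζ, β⟩ (5 firings)

step 1: fire β:  (A=4, B=4, C=4, D=4, E=2, F=2, G=1, H=3) → (A=7, B=4, C=4, D=4, E=2, F=0, G=1, H=3)
step 2: fire γ:  (A=7, B=4, C=4, D=4, E=2, F=0, G=1, H=3) → (A=7, B=1, C=4, D=4, E=4, F=0, G=1, H=3)
step 3: fire ε:  (A=7, B=1, C=4, D=4, E=4, F=0, G=1, H=3) → (A=7, B=2, C=4, D=7, E=4, F=0, G=1, H=1)
step 4: fire ζ:  (A=7, B=2, C=4, D=7, E=4, F=0, G=1, H=1) → (A=7, B=2, C=6, D=7, E=4, F=3, G=1, H=1)
step 5: fire β:  (A=7, B=2, C=6, D=7, E=4, F=3, G=1, H=1) → (A=10, B=2, C=6, D=7, E=4, F=1, G=1, H=1)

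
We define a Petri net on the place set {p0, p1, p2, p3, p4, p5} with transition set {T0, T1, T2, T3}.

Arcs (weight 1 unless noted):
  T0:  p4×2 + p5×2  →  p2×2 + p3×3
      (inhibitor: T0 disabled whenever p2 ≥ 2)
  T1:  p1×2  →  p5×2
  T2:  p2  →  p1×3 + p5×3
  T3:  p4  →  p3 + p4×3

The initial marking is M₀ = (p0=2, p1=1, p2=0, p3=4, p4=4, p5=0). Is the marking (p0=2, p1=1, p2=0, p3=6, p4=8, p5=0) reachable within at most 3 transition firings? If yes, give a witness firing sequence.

step 1: fire T3:  (p0=2, p1=1, p2=0, p3=4, p4=4, p5=0) → (p0=2, p1=1, p2=0, p3=5, p4=6, p5=0)
step 2: fire T3:  (p0=2, p1=1, p2=0, p3=5, p4=6, p5=0) → (p0=2, p1=1, p2=0, p3=6, p4=8, p5=0)

YES — reachable via ⟨T3, T3⟩ (2 firings)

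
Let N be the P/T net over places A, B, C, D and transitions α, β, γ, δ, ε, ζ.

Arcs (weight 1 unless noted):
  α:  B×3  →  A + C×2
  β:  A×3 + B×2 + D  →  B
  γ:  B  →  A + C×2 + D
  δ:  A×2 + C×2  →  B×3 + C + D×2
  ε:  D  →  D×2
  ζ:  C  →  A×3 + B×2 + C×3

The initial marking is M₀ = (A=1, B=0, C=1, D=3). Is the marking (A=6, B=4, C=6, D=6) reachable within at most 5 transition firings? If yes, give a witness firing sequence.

YES — reachable via ⟨ε, ζ, δ, α, ζ⟩ (5 firings)

step 1: fire ε:  (A=1, B=0, C=1, D=3) → (A=1, B=0, C=1, D=4)
step 2: fire ζ:  (A=1, B=0, C=1, D=4) → (A=4, B=2, C=3, D=4)
step 3: fire δ:  (A=4, B=2, C=3, D=4) → (A=2, B=5, C=2, D=6)
step 4: fire α:  (A=2, B=5, C=2, D=6) → (A=3, B=2, C=4, D=6)
step 5: fire ζ:  (A=3, B=2, C=4, D=6) → (A=6, B=4, C=6, D=6)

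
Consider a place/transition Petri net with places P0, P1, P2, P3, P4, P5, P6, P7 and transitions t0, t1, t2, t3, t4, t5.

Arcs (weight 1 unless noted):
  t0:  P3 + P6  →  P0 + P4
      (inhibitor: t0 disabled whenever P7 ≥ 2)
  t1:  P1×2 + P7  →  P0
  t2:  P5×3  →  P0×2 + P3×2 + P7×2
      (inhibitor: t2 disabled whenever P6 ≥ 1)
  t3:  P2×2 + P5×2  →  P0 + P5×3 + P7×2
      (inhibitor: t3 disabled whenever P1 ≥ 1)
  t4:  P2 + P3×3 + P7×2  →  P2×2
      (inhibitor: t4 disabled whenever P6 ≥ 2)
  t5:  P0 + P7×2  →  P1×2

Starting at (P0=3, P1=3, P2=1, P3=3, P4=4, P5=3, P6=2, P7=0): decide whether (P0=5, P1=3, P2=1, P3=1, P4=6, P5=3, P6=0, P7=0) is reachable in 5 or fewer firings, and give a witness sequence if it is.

step 1: fire t0:  (P0=3, P1=3, P2=1, P3=3, P4=4, P5=3, P6=2, P7=0) → (P0=4, P1=3, P2=1, P3=2, P4=5, P5=3, P6=1, P7=0)
step 2: fire t0:  (P0=4, P1=3, P2=1, P3=2, P4=5, P5=3, P6=1, P7=0) → (P0=5, P1=3, P2=1, P3=1, P4=6, P5=3, P6=0, P7=0)

YES — reachable via ⟨t0, t0⟩ (2 firings)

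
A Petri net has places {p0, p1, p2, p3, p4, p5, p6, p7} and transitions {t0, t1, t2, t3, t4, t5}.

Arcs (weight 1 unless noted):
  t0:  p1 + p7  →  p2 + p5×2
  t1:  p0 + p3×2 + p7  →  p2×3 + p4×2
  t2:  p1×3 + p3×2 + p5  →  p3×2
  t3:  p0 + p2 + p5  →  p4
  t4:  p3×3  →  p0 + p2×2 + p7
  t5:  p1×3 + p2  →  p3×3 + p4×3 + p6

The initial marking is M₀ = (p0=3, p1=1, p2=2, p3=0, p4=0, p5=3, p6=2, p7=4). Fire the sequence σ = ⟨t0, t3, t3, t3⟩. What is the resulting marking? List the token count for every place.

step 1: fire t0:  (p0=3, p1=1, p2=2, p3=0, p4=0, p5=3, p6=2, p7=4) → (p0=3, p1=0, p2=3, p3=0, p4=0, p5=5, p6=2, p7=3)
step 2: fire t3:  (p0=3, p1=0, p2=3, p3=0, p4=0, p5=5, p6=2, p7=3) → (p0=2, p1=0, p2=2, p3=0, p4=1, p5=4, p6=2, p7=3)
step 3: fire t3:  (p0=2, p1=0, p2=2, p3=0, p4=1, p5=4, p6=2, p7=3) → (p0=1, p1=0, p2=1, p3=0, p4=2, p5=3, p6=2, p7=3)
step 4: fire t3:  (p0=1, p1=0, p2=1, p3=0, p4=2, p5=3, p6=2, p7=3) → (p0=0, p1=0, p2=0, p3=0, p4=3, p5=2, p6=2, p7=3)

(p0=0, p1=0, p2=0, p3=0, p4=3, p5=2, p6=2, p7=3)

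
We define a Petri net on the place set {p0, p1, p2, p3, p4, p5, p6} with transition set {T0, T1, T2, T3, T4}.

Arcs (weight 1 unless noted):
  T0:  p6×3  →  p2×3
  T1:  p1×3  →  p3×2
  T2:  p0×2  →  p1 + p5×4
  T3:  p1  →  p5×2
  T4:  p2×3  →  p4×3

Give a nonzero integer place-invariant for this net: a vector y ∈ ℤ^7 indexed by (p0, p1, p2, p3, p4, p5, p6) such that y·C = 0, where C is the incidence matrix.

y = (p0:3, p1:2, p2:0, p3:3, p4:0, p5:1, p6:0)

Incidence matrix C (rows=places, cols=transitions):
       T0   T1   T2   T3   T4
   p0   0    0   -2    0    0
   p1   0   -3    1   -1    0
   p2   3    0    0    0   -3
   p3   0    2    0    0    0
   p4   0    0    0    0    3
   p5   0    0    4    2    0
   p6  -3    0    0    0    0

Candidate y = [3, 2, 0, 3, 0, 1, 0]; check y·C column-wise:
  col T0: 3·0 + 2·0 + 0·3 + 3·0 + 1·0 + 0·-3 = 0
  col T1: 3·0 + 2·-3 + 3·2 + 1·0 = 0
  col T2: 3·-2 + 2·1 + 3·0 + 1·4 = 0
  col T3: 3·0 + 2·-1 + 3·0 + 1·2 = 0
  col T4: 3·0 + 2·0 + 0·-3 + 3·0 + 0·3 + 1·0 = 0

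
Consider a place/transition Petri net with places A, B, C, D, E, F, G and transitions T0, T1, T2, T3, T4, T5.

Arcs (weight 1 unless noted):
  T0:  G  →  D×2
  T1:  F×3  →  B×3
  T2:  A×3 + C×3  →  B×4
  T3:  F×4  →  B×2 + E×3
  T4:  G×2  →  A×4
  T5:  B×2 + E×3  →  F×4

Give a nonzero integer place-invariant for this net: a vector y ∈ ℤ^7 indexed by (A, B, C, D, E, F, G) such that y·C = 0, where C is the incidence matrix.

Incidence matrix C (rows=places, cols=transitions):
       T0   T1   T2   T3   T4   T5
    A   0    0   -3    0    4    0
    B   0    3    4    2    0   -2
    C   0    0   -3    0    0    0
    D   2    0    0    0    0    0
    E   0    0    0    3    0   -3
    F   0   -3    0   -4    0    4
    G  -1    0    0    0   -2    0

Candidate y = [0, 3, 4, 0, 2, 3, 0]; check y·C column-wise:
  col T0: 3·0 + 4·0 + 0·2 + 2·0 + 3·0 + 0·-1 = 0
  col T1: 3·3 + 4·0 + 2·0 + 3·-3 = 0
  col T2: 0·-3 + 3·4 + 4·-3 + 2·0 + 3·0 = 0
  col T3: 3·2 + 4·0 + 2·3 + 3·-4 = 0
  col T4: 0·4 + 3·0 + 4·0 + 2·0 + 3·0 + 0·-2 = 0
  col T5: 3·-2 + 4·0 + 2·-3 + 3·4 = 0

y = (A:0, B:3, C:4, D:0, E:2, F:3, G:0)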